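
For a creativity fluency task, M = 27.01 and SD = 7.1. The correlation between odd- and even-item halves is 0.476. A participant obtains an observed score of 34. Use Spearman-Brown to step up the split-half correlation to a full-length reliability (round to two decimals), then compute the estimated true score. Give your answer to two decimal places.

31.48

Spearman-Brown: ρ = 2r/(1 + r) = 2(0.476)/(1 + 0.476) = 0.9520/1.476 = 0.6450 → 0.64
T̂ = ρX + (1 − ρ)μ
  = 0.64 × 34 + 0.36 × 27.01
  = 21.76 + 9.7236
  = 31.484
  ≈ 31.48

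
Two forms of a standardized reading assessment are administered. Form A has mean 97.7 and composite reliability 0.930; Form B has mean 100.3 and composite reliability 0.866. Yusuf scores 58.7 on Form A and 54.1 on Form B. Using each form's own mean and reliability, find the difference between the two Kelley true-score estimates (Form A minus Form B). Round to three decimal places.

T̂_A = 0.930(58.7) + 0.070(97.7) = 61.43000
T̂_B = 0.866(54.1) + 0.134(100.3) = 60.29080
T̂_A − T̂_B = 1.13920

1.139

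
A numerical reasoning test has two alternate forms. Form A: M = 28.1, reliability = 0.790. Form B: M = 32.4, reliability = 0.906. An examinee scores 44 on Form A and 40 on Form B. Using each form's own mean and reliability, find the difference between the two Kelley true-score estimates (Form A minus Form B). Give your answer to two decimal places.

T̂_A = 0.790(44) + 0.210(28.1) = 40.6610
T̂_B = 0.906(40) + 0.094(32.4) = 39.2856
T̂_A − T̂_B = 1.3754

1.38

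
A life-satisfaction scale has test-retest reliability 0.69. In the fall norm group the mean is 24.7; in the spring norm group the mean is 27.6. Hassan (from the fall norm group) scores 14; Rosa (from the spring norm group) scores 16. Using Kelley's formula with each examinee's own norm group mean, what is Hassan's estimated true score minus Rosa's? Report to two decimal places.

-2.28

T̂_Hassan = 0.69(14) + 0.31(24.7) = 17.3170
T̂_Rosa = 0.69(16) + 0.31(27.6) = 19.5960
Difference = 17.3170 − 19.5960 = -2.2790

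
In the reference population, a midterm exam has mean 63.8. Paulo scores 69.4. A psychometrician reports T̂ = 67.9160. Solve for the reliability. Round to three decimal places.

0.735

T̂ = ρX + (1 − ρ)μ  ⇒  T̂ − μ = ρ(X − μ)
ρ = (T̂ − μ)/(X − μ) = (67.9160 − 63.8) / (69.4 − 63.8) = 4.1160 / 5.6 = 0.73500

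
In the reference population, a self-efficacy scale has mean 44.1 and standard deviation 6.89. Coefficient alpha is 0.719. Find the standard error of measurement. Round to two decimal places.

SEM = SD · √(1 − ρ) = 6.89 × √0.281 = 6.89 × 0.5301 = 3.652

3.65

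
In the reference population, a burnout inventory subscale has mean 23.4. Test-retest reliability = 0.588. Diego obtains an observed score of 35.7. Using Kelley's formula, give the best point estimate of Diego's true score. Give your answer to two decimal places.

30.63

Weight the observed score by reliability and the mean by (1 − reliability): T̂ = 0.588·35.7 + 0.412·23.4 = 20.9916 + 9.6408 = 30.632.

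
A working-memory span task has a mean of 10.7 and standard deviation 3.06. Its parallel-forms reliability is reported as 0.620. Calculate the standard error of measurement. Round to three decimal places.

SEM = SD · √(1 − ρ) = 3.06 × √0.380 = 3.06 × 0.6164 = 1.8863

1.886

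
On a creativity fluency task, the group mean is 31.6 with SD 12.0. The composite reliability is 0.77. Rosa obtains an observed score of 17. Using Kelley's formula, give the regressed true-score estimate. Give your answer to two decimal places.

T̂ = ρX + (1 − ρ)μ
  = 0.77 × 17 + 0.23 × 31.6
  = 13.09 + 7.268
  = 20.358
  ≈ 20.36

20.36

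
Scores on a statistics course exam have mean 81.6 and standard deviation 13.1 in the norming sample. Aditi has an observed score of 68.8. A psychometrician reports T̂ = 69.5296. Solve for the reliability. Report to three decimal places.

0.943

T̂ = ρX + (1 − ρ)μ  ⇒  T̂ − μ = ρ(X − μ)
ρ = (T̂ − μ)/(X − μ) = (69.5296 − 81.6) / (68.8 − 81.6) = -12.0704 / -12.8 = 0.94300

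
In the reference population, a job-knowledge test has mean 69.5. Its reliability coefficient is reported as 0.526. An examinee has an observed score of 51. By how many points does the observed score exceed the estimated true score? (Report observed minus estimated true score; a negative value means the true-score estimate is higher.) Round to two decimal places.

Weight the observed score by reliability and the mean by (1 − reliability): T̂ = 0.526·51 + 0.474·69.5 = 26.826 + 32.9430 = 59.7690.
X − T̂ = 51 − 59.769 = -8.769 → -8.77

-8.77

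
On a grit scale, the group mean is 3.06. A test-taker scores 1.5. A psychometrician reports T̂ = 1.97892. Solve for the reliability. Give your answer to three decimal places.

0.693

T̂ = ρX + (1 − ρ)μ  ⇒  T̂ − μ = ρ(X − μ)
ρ = (T̂ − μ)/(X − μ) = (1.97892 − 3.06) / (1.5 − 3.06) = -1.08108 / -1.56 = 0.69300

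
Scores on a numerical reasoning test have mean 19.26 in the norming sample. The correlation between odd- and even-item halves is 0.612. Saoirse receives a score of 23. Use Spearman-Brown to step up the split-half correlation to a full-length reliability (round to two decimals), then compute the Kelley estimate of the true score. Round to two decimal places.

Spearman-Brown: ρ = 2r/(1 + r) = 2(0.612)/(1 + 0.612) = 1.2240/1.612 = 0.7593 → 0.76
T̂ = ρX + (1 − ρ)μ
  = 0.76 × 23 + 0.24 × 19.26
  = 17.48 + 4.6224
  = 22.102
  ≈ 22.10

22.10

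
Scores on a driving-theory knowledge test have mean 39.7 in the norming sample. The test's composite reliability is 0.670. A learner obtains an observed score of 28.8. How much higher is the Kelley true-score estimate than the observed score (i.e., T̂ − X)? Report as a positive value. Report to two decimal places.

3.60

T̂ = 0.670(28.8) + 0.330(39.7) = 19.2960 + 13.1010 = 32.3970 → 32.397
T̂ − X = 32.397 − 28.8 = 3.597 → 3.60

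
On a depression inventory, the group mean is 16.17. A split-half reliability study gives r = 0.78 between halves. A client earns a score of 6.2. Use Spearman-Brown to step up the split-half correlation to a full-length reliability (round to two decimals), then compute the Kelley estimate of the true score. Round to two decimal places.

7.40

Spearman-Brown: ρ = 2r/(1 + r) = 2(0.78)/(1 + 0.78) = 1.560/1.78 = 0.8764 → 0.88
Regress the observed score toward the mean by the unreliability: T̂ = 0.88·6.2 + 0.12·16.17 = 5.456 + 1.9404 = 7.396.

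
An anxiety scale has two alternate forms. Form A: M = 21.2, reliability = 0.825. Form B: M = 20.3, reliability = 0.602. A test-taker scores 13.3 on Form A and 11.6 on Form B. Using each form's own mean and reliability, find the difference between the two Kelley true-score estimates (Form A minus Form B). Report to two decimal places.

T̂_A = 0.825(13.3) + 0.175(21.2) = 14.6825
T̂_B = 0.602(11.6) + 0.398(20.3) = 15.0626
T̂_A − T̂_B = -0.3801

-0.38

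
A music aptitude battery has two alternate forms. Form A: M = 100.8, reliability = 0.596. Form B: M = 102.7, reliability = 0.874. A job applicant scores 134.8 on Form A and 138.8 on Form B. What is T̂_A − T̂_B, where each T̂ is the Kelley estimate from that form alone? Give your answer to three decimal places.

-13.187

T̂_A = 0.596(134.8) + 0.404(100.8) = 121.06400
T̂_B = 0.874(138.8) + 0.126(102.7) = 134.25140
T̂_A − T̂_B = -13.18740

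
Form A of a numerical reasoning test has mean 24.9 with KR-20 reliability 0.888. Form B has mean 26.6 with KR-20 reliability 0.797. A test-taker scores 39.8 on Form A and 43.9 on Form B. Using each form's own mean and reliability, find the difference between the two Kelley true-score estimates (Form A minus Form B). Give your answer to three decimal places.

T̂_A = 0.888(39.8) + 0.112(24.9) = 38.13120
T̂_B = 0.797(43.9) + 0.203(26.6) = 40.38810
T̂_A − T̂_B = -2.25690

-2.257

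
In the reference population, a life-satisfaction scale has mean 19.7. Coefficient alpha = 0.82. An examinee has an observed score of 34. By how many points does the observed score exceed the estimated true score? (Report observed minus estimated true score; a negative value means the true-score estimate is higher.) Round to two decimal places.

T̂ = ρX + (1 − ρ)μ
  = 0.82 × 34 + 0.18 × 19.7
  = 27.88 + 3.546
  = 31.4260
  ≈ 31.426
X − T̂ = 34 − 31.426 = 2.574 → 2.57

2.57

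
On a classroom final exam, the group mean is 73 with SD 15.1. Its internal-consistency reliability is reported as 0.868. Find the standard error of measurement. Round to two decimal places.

SEM = SD · √(1 − ρ) = 15.1 × √0.132 = 15.1 × 0.3633 = 5.486

5.49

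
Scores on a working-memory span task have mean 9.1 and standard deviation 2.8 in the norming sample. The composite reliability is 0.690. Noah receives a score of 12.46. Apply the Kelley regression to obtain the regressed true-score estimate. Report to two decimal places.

11.42

T̂ = ρX + (1 − ρ)μ
  = 0.690 × 12.46 + 0.310 × 9.1
  = 8.59740 + 2.8210
  = 11.418
  ≈ 11.42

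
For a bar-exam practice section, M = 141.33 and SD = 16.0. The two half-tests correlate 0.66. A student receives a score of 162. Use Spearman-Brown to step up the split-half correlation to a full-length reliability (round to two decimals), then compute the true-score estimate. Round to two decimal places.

157.87

Spearman-Brown: ρ = 2r/(1 + r) = 2(0.66)/(1 + 0.66) = 1.320/1.66 = 0.7952 → 0.80
T̂ = ρX + (1 − ρ)μ
  = 0.80 × 162 + 0.20 × 141.33
  = 129.60 + 28.2660
  = 157.866
  ≈ 157.87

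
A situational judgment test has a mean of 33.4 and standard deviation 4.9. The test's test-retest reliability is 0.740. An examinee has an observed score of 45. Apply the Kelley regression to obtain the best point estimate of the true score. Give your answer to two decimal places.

T̂ = 0.740(45) + 0.260(33.4) = 33.300 + 8.6840 = 41.984 → 41.98

41.98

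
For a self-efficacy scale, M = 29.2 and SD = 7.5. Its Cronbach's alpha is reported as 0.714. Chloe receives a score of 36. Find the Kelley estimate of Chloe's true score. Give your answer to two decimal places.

34.06

Kelley's formula gives T̂ = 0.714·36 + 0.286·29.2 = 25.704 + 8.3512 = 34.055.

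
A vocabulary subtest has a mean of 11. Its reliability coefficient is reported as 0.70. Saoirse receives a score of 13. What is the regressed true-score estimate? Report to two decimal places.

T̂ = 0.70(13) + 0.30(11) = 9.10 + 3.30 = 12.400 → 12.40

12.40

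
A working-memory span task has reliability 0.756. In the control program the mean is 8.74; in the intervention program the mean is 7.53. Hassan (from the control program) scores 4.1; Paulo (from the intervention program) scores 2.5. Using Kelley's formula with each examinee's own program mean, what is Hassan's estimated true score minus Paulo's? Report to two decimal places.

1.50

T̂_Hassan = 0.756(4.1) + 0.244(8.74) = 5.2322
T̂_Paulo = 0.756(2.5) + 0.244(7.53) = 3.7273
Difference = 5.2322 − 3.7273 = 1.5048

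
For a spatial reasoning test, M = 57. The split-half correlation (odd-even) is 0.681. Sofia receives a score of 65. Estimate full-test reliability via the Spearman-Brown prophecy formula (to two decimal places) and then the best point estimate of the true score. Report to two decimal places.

63.48

Spearman-Brown: ρ = 2r/(1 + r) = 2(0.681)/(1 + 0.681) = 1.3620/1.681 = 0.8102 → 0.81
T̂ = 0.81(65) + 0.19(57) = 52.65 + 10.83 = 63.480 → 63.48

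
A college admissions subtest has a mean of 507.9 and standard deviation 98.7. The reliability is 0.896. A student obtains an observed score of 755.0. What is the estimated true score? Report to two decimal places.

729.30

Regress the observed score toward the mean by the unreliability: T̂ = 0.896·755.0 + 0.104·507.9 = 676.4800 + 52.8216 = 729.302.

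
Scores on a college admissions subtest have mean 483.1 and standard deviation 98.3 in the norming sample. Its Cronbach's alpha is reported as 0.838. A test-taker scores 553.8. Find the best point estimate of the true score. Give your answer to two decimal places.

542.35

T̂ = 0.838(553.8) + 0.162(483.1) = 464.0844 + 78.2622 = 542.347 → 542.35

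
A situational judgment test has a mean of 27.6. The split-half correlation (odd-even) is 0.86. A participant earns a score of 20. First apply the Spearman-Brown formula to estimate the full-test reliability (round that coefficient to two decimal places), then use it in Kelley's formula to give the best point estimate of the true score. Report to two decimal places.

20.61

Spearman-Brown: ρ = 2r/(1 + r) = 2(0.86)/(1 + 0.86) = 1.720/1.86 = 0.9247 → 0.92
T̂ = 0.92(20) + 0.08(27.6) = 18.40 + 2.208 = 20.608 → 20.61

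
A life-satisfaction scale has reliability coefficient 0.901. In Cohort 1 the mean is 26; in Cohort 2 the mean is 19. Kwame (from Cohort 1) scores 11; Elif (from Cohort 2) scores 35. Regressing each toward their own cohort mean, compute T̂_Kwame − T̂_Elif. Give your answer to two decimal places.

-20.93

T̂_Kwame = 0.901(11) + 0.099(26) = 12.4850
T̂_Elif = 0.901(35) + 0.099(19) = 33.4160
Difference = 12.4850 − 33.4160 = -20.9310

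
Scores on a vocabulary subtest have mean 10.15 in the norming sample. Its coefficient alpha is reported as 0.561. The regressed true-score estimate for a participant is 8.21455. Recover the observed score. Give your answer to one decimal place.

6.7

T̂ = ρX + (1 − ρ)μ  ⇒  X = (T̂ − (1 − ρ)μ) / ρ
X = (8.21455 − 0.439 × 10.15) / 0.561 = (8.21455 − 4.45585) / 0.561 = 3.75870 / 0.561 = 6.700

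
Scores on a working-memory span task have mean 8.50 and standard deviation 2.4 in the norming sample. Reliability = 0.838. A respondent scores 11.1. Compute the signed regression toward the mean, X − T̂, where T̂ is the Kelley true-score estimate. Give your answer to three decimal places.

T̂ = ρX + (1 − ρ)μ
  = 0.838 × 11.1 + 0.162 × 8.50
  = 9.3018 + 1.37700
  = 10.67880
  ≈ 10.6788
X − T̂ = 11.1 − 10.6788 = 0.4212 → 0.421

0.421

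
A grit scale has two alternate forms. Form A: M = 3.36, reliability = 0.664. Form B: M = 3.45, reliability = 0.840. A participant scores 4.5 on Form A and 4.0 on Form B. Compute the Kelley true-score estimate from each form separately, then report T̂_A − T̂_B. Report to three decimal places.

0.205

T̂_A = 0.664(4.5) + 0.336(3.36) = 4.11696
T̂_B = 0.840(4.0) + 0.160(3.45) = 3.91200
T̂_A − T̂_B = 0.20496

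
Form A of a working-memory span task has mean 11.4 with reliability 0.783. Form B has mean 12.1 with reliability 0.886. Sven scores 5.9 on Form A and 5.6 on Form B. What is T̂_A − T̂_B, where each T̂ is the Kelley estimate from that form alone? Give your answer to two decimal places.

0.75

T̂_A = 0.783(5.9) + 0.217(11.4) = 7.0935
T̂_B = 0.886(5.6) + 0.114(12.1) = 6.3410
T̂_A − T̂_B = 0.7525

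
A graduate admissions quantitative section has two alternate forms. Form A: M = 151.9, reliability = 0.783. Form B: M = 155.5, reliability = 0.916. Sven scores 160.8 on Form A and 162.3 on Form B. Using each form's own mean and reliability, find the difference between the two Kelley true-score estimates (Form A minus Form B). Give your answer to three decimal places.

T̂_A = 0.783(160.8) + 0.217(151.9) = 158.86870
T̂_B = 0.916(162.3) + 0.084(155.5) = 161.72880
T̂_A − T̂_B = -2.86010

-2.860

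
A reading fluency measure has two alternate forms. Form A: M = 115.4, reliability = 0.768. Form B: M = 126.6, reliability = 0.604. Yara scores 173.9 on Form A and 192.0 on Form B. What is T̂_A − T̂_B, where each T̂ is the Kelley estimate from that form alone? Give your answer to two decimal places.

-5.77

T̂_A = 0.768(173.9) + 0.232(115.4) = 160.3280
T̂_B = 0.604(192.0) + 0.396(126.6) = 166.1016
T̂_A − T̂_B = -5.7736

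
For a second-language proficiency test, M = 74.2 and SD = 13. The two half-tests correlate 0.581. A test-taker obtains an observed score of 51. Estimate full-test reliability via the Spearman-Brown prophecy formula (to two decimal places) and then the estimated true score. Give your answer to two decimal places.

57.26

Spearman-Brown: ρ = 2r/(1 + r) = 2(0.581)/(1 + 0.581) = 1.1620/1.581 = 0.7350 → 0.73
T̂ = 0.73(51) + 0.27(74.2) = 37.23 + 20.034 = 57.264 → 57.26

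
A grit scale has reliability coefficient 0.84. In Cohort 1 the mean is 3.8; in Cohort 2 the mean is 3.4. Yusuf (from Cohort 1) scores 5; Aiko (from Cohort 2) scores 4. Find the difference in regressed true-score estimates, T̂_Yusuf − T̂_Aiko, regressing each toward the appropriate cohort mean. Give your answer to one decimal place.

0.9

T̂_Yusuf = 0.84(5) + 0.16(3.8) = 4.808
T̂_Aiko = 0.84(4) + 0.16(3.4) = 3.904
Difference = 4.808 − 3.904 = 0.904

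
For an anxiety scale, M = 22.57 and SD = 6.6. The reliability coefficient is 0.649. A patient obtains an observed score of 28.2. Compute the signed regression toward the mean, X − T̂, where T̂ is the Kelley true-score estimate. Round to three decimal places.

1.976

T̂ = 0.649(28.2) + 0.351(22.57) = 18.3018 + 7.92207 = 26.22387 → 26.2239
X − T̂ = 28.2 − 26.2239 = 1.9761 → 1.976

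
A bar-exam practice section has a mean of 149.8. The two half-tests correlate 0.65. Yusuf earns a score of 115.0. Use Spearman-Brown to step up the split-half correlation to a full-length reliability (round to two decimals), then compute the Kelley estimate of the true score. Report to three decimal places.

Spearman-Brown: ρ = 2r/(1 + r) = 2(0.65)/(1 + 0.65) = 1.300/1.65 = 0.7879 → 0.79
Regress the observed score toward the mean by the unreliability: T̂ = 0.79·115.0 + 0.21·149.8 = 90.850 + 31.458 = 122.3080.

122.308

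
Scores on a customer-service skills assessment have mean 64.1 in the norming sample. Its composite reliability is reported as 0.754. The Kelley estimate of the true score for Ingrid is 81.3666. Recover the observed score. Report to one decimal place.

T̂ = ρX + (1 − ρ)μ  ⇒  X = (T̂ − (1 − ρ)μ) / ρ
X = (81.3666 − 0.246 × 64.1) / 0.754 = (81.3666 − 15.7686) / 0.754 = 65.5980 / 0.754 = 87.000

87.0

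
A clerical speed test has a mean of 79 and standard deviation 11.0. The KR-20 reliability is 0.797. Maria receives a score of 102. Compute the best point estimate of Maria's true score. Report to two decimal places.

97.33

T̂ = ρX + (1 − ρ)μ
  = 0.797 × 102 + 0.203 × 79
  = 81.294 + 16.037
  = 97.331
  ≈ 97.33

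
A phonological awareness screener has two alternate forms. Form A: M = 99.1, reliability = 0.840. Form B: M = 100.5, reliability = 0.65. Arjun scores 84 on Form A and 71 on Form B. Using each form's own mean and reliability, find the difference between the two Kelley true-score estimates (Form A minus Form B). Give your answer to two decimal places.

5.09

T̂_A = 0.840(84) + 0.160(99.1) = 86.4160
T̂_B = 0.65(71) + 0.35(100.5) = 81.3250
T̂_A − T̂_B = 5.0910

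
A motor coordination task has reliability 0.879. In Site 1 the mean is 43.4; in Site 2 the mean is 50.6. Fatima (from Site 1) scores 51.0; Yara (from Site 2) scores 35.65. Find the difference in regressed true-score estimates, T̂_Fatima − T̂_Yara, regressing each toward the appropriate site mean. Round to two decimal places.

T̂_Fatima = 0.879(51.0) + 0.121(43.4) = 50.0804
T̂_Yara = 0.879(35.65) + 0.121(50.6) = 37.4590
Difference = 50.0804 − 37.4590 = 12.6214

12.62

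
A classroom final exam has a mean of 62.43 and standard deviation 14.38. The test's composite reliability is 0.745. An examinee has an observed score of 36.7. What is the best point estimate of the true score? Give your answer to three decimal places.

T̂ = ρX + (1 − ρ)μ
  = 0.745 × 36.7 + 0.255 × 62.43
  = 27.3415 + 15.91965
  = 43.2612
  ≈ 43.261

43.261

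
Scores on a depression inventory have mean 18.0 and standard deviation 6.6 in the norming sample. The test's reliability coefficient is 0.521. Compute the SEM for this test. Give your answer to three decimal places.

4.568

SEM = SD · √(1 − ρ) = 6.6 × √0.479 = 6.6 × 0.6921 = 4.5678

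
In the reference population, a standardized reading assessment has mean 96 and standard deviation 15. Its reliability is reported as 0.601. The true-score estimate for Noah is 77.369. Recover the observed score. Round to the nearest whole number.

65

T̂ = ρX + (1 − ρ)μ  ⇒  X = (T̂ − (1 − ρ)μ) / ρ
X = (77.369 − 0.399 × 96) / 0.601 = (77.369 − 38.304) / 0.601 = 39.065 / 0.601 = 65.00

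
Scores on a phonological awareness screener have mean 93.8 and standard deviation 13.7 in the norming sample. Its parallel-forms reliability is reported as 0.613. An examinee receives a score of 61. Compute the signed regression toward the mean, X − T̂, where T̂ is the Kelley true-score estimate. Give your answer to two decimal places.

-12.69

Kelley's formula gives T̂ = 0.613·61 + 0.387·93.8 = 37.393 + 36.3006 = 73.6936.
X − T̂ = 61 − 73.694 = -12.694 → -12.69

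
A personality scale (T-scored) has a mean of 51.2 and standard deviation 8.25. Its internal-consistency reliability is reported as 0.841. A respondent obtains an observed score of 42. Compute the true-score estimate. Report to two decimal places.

Regress the observed score toward the mean by the unreliability: T̂ = 0.841·42 + 0.159·51.2 = 35.322 + 8.1408 = 43.463.

43.46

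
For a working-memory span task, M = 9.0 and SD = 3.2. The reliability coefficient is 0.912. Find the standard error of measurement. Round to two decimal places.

SEM = SD · √(1 − ρ) = 3.2 × √0.088 = 3.2 × 0.2966 = 0.949

0.95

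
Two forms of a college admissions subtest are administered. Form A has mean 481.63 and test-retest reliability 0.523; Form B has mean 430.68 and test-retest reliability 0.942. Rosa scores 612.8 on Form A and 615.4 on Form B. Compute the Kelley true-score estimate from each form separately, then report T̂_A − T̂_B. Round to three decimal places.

T̂_A = 0.523(612.8) + 0.477(481.63) = 550.23191
T̂_B = 0.942(615.4) + 0.058(430.68) = 604.68624
T̂_A − T̂_B = -54.45433

-54.454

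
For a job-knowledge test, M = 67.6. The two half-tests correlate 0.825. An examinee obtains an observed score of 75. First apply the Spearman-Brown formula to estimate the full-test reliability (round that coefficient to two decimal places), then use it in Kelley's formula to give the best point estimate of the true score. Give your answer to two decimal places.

74.26

Spearman-Brown: ρ = 2r/(1 + r) = 2(0.825)/(1 + 0.825) = 1.6500/1.825 = 0.9041 → 0.90
T̂ = 0.90(75) + 0.10(67.6) = 67.50 + 6.760 = 74.260 → 74.26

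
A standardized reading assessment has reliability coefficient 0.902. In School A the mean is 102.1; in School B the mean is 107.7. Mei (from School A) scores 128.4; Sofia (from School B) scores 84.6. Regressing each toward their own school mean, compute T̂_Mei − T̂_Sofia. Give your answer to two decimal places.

38.96

T̂_Mei = 0.902(128.4) + 0.098(102.1) = 125.8226
T̂_Sofia = 0.902(84.6) + 0.098(107.7) = 86.8638
Difference = 125.8226 − 86.8638 = 38.9588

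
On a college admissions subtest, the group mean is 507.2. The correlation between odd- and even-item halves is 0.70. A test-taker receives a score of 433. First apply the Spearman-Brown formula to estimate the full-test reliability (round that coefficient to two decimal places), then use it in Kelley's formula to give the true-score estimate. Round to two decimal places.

446.36

Spearman-Brown: ρ = 2r/(1 + r) = 2(0.70)/(1 + 0.70) = 1.400/1.70 = 0.8235 → 0.82
Weight the observed score by reliability and the mean by (1 − reliability): T̂ = 0.82·433 + 0.18·507.2 = 355.06 + 91.296 = 446.356.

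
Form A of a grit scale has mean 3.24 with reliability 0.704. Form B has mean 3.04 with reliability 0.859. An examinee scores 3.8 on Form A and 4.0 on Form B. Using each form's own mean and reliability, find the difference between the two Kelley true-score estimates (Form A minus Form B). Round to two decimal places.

T̂_A = 0.704(3.8) + 0.296(3.24) = 3.6342
T̂_B = 0.859(4.0) + 0.141(3.04) = 3.8646
T̂_A − T̂_B = -0.2304

-0.23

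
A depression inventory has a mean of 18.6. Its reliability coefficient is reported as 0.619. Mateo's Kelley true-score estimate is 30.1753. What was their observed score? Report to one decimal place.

37.3

T̂ = ρX + (1 − ρ)μ  ⇒  X = (T̂ − (1 − ρ)μ) / ρ
X = (30.1753 − 0.381 × 18.6) / 0.619 = (30.1753 − 7.0866) / 0.619 = 23.0887 / 0.619 = 37.300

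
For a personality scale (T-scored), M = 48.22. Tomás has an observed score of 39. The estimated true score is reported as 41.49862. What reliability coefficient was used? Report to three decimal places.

T̂ = ρX + (1 − ρ)μ  ⇒  T̂ − μ = ρ(X − μ)
ρ = (T̂ − μ)/(X − μ) = (41.49862 − 48.22) / (39 − 48.22) = -6.72138 / -9.22 = 0.72900

0.729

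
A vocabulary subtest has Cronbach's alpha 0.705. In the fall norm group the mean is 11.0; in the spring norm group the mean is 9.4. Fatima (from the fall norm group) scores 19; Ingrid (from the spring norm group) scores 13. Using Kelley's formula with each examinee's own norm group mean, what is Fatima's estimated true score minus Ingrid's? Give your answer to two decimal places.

4.70

T̂_Fatima = 0.705(19) + 0.295(11.0) = 16.6400
T̂_Ingrid = 0.705(13) + 0.295(9.4) = 11.9380
Difference = 16.6400 − 11.9380 = 4.7020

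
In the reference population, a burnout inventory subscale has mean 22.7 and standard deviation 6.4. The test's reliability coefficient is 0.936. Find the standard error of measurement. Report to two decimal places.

SEM = SD · √(1 − ρ) = 6.4 × √0.064 = 6.4 × 0.2530 = 1.619

1.62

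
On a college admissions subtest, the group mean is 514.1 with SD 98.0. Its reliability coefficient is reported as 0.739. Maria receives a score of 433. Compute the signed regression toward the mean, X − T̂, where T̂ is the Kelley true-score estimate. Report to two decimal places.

-21.17

Kelley's formula gives T̂ = 0.739·433 + 0.261·514.1 = 319.987 + 134.1801 = 454.1671.
X − T̂ = 433 − 454.167 = -21.167 → -21.17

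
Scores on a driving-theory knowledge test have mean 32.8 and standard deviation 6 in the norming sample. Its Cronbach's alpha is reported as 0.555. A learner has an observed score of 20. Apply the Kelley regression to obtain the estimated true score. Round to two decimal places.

Weight the observed score by reliability and the mean by (1 − reliability): T̂ = 0.555·20 + 0.445·32.8 = 11.100 + 14.5960 = 25.696.

25.70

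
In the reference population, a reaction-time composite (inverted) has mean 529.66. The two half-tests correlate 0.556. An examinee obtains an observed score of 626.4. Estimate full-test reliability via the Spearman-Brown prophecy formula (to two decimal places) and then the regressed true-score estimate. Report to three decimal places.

598.345

Spearman-Brown: ρ = 2r/(1 + r) = 2(0.556)/(1 + 0.556) = 1.1120/1.556 = 0.7147 → 0.71
T̂ = ρX + (1 − ρ)μ
  = 0.71 × 626.4 + 0.29 × 529.66
  = 444.744 + 153.6014
  = 598.3454
  ≈ 598.345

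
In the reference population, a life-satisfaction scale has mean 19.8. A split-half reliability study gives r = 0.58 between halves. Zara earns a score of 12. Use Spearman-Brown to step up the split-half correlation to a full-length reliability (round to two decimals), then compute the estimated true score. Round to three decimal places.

Spearman-Brown: ρ = 2r/(1 + r) = 2(0.58)/(1 + 0.58) = 1.160/1.58 = 0.7342 → 0.73
T̂ = ρX + (1 − ρ)μ
  = 0.73 × 12 + 0.27 × 19.8
  = 8.76 + 5.346
  = 14.1060
  ≈ 14.106

14.106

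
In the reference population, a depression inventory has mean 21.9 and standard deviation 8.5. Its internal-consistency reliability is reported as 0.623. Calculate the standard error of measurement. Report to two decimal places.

SEM = SD · √(1 − ρ) = 8.5 × √0.377 = 8.5 × 0.6140 = 5.219

5.22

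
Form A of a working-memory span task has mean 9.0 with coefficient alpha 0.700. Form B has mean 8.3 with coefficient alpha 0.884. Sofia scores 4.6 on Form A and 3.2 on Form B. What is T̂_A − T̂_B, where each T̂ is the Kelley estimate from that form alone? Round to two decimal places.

T̂_A = 0.700(4.6) + 0.300(9.0) = 5.9200
T̂_B = 0.884(3.2) + 0.116(8.3) = 3.7916
T̂_A − T̂_B = 2.1284

2.13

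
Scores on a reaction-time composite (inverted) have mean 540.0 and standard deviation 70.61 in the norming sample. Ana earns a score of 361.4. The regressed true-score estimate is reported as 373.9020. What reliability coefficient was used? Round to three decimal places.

T̂ = ρX + (1 − ρ)μ  ⇒  T̂ − μ = ρ(X − μ)
ρ = (T̂ − μ)/(X − μ) = (373.9020 − 540.0) / (361.4 − 540.0) = -166.0980 / -178.6 = 0.93000

0.930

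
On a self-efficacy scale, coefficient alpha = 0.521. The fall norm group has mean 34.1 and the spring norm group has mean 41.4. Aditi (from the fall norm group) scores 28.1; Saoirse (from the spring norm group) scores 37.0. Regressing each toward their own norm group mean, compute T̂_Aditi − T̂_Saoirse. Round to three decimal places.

T̂_Aditi = 0.521(28.1) + 0.479(34.1) = 30.97400
T̂_Saoirse = 0.521(37.0) + 0.479(41.4) = 39.10760
Difference = 30.97400 − 39.10760 = -8.13360

-8.134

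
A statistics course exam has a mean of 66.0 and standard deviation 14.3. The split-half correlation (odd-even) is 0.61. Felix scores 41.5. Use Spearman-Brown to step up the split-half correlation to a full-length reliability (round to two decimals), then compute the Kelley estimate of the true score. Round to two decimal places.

47.38

Spearman-Brown: ρ = 2r/(1 + r) = 2(0.61)/(1 + 0.61) = 1.220/1.61 = 0.7578 → 0.76
T̂ = 0.76(41.5) + 0.24(66.0) = 31.540 + 15.840 = 47.380 → 47.38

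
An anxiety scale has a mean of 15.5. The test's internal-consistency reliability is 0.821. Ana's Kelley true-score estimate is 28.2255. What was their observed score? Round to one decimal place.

T̂ = ρX + (1 − ρ)μ  ⇒  X = (T̂ − (1 − ρ)μ) / ρ
X = (28.2255 − 0.179 × 15.5) / 0.821 = (28.2255 − 2.7745) / 0.821 = 25.4510 / 0.821 = 31.000

31.0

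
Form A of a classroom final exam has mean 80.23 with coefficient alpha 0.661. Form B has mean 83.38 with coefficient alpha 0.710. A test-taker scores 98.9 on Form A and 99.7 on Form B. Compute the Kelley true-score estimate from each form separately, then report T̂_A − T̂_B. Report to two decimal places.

-2.40

T̂_A = 0.661(98.9) + 0.339(80.23) = 92.5709
T̂_B = 0.710(99.7) + 0.290(83.38) = 94.9672
T̂_A − T̂_B = -2.3963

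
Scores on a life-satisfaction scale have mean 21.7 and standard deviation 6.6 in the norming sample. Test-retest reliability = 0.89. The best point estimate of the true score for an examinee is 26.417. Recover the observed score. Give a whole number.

T̂ = ρX + (1 − ρ)μ  ⇒  X = (T̂ − (1 − ρ)μ) / ρ
X = (26.417 − 0.11 × 21.7) / 0.89 = (26.417 − 2.387) / 0.89 = 24.030 / 0.89 = 27.00

27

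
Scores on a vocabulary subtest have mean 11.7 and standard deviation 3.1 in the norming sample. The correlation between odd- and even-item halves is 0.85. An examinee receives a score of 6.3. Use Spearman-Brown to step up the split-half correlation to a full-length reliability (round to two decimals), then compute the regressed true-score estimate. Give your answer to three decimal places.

6.732

Spearman-Brown: ρ = 2r/(1 + r) = 2(0.85)/(1 + 0.85) = 1.700/1.85 = 0.9189 → 0.92
T̂ = 0.92(6.3) + 0.08(11.7) = 5.796 + 0.936 = 6.7320 → 6.732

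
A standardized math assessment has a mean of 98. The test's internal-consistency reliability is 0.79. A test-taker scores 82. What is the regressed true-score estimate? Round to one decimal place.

T̂ = 0.79(82) + 0.21(98) = 64.78 + 20.58 = 85.36 → 85.4

85.4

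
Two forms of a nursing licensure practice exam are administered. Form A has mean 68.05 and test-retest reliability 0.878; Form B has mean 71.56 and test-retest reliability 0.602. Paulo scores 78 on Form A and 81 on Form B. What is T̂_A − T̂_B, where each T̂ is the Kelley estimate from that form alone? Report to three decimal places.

T̂_A = 0.878(78) + 0.122(68.05) = 76.78610
T̂_B = 0.602(81) + 0.398(71.56) = 77.24288
T̂_A − T̂_B = -0.45678

-0.457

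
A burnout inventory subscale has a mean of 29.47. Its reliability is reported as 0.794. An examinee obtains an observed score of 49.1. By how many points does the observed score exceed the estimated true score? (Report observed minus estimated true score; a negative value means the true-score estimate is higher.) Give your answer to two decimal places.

4.04

T̂ = 0.794(49.1) + 0.206(29.47) = 38.9854 + 6.07082 = 45.0562 → 45.056
X − T̂ = 49.1 − 45.056 = 4.044 → 4.04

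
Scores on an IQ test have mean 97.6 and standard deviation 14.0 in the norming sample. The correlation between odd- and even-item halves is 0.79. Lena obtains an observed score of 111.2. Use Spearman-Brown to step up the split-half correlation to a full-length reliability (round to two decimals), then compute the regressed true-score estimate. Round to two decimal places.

Spearman-Brown: ρ = 2r/(1 + r) = 2(0.79)/(1 + 0.79) = 1.580/1.79 = 0.8827 → 0.88
T̂ = ρX + (1 − ρ)μ
  = 0.88 × 111.2 + 0.12 × 97.6
  = 97.856 + 11.712
  = 109.568
  ≈ 109.57

109.57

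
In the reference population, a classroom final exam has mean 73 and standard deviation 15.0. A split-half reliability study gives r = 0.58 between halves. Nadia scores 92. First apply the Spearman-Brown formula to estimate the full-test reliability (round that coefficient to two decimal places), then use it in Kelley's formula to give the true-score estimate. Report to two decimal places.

86.87

Spearman-Brown: ρ = 2r/(1 + r) = 2(0.58)/(1 + 0.58) = 1.160/1.58 = 0.7342 → 0.73
T̂ = ρX + (1 − ρ)μ
  = 0.73 × 92 + 0.27 × 73
  = 67.16 + 19.71
  = 86.870
  ≈ 86.87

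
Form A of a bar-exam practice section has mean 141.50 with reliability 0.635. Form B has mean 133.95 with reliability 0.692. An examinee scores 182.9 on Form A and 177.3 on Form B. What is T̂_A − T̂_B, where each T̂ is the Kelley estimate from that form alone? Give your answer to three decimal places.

T̂_A = 0.635(182.9) + 0.365(141.50) = 167.78900
T̂_B = 0.692(177.3) + 0.308(133.95) = 163.94820
T̂_A − T̂_B = 3.84080

3.841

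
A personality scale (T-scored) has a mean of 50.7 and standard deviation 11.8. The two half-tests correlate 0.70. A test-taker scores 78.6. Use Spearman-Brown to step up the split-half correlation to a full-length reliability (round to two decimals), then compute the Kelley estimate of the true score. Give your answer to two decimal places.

Spearman-Brown: ρ = 2r/(1 + r) = 2(0.70)/(1 + 0.70) = 1.400/1.70 = 0.8235 → 0.82
T̂ = ρX + (1 − ρ)μ
  = 0.82 × 78.6 + 0.18 × 50.7
  = 64.452 + 9.126
  = 73.578
  ≈ 73.58

73.58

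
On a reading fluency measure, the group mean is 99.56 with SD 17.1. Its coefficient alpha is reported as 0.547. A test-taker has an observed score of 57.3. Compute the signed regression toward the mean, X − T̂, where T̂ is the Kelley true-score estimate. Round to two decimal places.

-19.14

T̂ = ρX + (1 − ρ)μ
  = 0.547 × 57.3 + 0.453 × 99.56
  = 31.3431 + 45.10068
  = 76.4438
  ≈ 76.444
X − T̂ = 57.3 − 76.444 = -19.144 → -19.14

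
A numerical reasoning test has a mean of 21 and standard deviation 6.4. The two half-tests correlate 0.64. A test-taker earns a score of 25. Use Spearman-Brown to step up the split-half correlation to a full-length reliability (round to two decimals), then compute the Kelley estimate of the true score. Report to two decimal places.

Spearman-Brown: ρ = 2r/(1 + r) = 2(0.64)/(1 + 0.64) = 1.280/1.64 = 0.7805 → 0.78
T̂ = ρX + (1 − ρ)μ
  = 0.78 × 25 + 0.22 × 21
  = 19.50 + 4.62
  = 24.120
  ≈ 24.12

24.12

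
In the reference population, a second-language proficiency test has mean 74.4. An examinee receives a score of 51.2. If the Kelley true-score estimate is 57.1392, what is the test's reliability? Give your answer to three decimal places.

T̂ = ρX + (1 − ρ)μ  ⇒  T̂ − μ = ρ(X − μ)
ρ = (T̂ − μ)/(X − μ) = (57.1392 − 74.4) / (51.2 − 74.4) = -17.2608 / -23.2 = 0.74400

0.744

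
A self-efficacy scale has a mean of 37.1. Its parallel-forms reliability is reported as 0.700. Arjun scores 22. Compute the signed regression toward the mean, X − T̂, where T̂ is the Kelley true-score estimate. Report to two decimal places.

-4.53

T̂ = ρX + (1 − ρ)μ
  = 0.700 × 22 + 0.300 × 37.1
  = 15.400 + 11.1300
  = 26.5300
  ≈ 26.530
X − T̂ = 22 − 26.530 = -4.530 → -4.53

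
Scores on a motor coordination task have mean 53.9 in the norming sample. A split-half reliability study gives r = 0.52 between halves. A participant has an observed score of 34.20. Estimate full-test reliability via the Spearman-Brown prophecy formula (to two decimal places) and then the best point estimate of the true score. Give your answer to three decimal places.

40.504

Spearman-Brown: ρ = 2r/(1 + r) = 2(0.52)/(1 + 0.52) = 1.040/1.52 = 0.6842 → 0.68
Regress the observed score toward the mean by the unreliability: T̂ = 0.68·34.20 + 0.32·53.9 = 23.2560 + 17.248 = 40.5040.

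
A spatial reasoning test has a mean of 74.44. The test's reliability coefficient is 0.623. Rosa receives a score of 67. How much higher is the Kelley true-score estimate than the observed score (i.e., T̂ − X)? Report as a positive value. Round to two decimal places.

T̂ = 0.623(67) + 0.377(74.44) = 41.741 + 28.06388 = 69.8049 → 69.805
T̂ − X = 69.805 − 67 = 2.805 → 2.80

2.80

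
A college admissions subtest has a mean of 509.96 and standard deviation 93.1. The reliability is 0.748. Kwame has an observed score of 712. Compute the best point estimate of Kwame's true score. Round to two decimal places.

661.09

T̂ = 0.748(712) + 0.252(509.96) = 532.576 + 128.50992 = 661.086 → 661.09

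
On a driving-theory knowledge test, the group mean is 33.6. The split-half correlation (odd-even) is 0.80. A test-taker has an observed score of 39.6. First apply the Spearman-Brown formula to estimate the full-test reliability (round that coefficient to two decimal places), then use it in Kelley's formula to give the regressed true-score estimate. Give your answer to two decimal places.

Spearman-Brown: ρ = 2r/(1 + r) = 2(0.80)/(1 + 0.80) = 1.600/1.80 = 0.8889 → 0.89
T̂ = 0.89(39.6) + 0.11(33.6) = 35.244 + 3.696 = 38.940 → 38.94

38.94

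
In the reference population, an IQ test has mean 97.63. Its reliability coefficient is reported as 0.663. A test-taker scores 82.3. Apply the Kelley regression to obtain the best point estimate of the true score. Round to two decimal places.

T̂ = 0.663(82.3) + 0.337(97.63) = 54.5649 + 32.90131 = 87.466 → 87.47

87.47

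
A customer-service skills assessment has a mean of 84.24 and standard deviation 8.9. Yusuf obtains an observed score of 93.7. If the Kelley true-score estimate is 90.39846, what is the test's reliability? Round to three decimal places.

T̂ = ρX + (1 − ρ)μ  ⇒  T̂ − μ = ρ(X − μ)
ρ = (T̂ − μ)/(X − μ) = (90.39846 − 84.24) / (93.7 − 84.24) = 6.15846 / 9.46 = 0.65100

0.651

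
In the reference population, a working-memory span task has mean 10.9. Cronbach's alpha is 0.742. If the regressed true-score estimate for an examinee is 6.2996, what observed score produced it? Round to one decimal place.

T̂ = ρX + (1 − ρ)μ  ⇒  X = (T̂ − (1 − ρ)μ) / ρ
X = (6.2996 − 0.258 × 10.9) / 0.742 = (6.2996 − 2.8122) / 0.742 = 3.4874 / 0.742 = 4.700

4.7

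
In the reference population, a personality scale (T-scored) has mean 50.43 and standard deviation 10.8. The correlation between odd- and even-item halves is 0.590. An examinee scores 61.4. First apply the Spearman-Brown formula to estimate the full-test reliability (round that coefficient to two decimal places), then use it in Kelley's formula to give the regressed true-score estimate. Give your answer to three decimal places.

Spearman-Brown: ρ = 2r/(1 + r) = 2(0.590)/(1 + 0.590) = 1.1800/1.590 = 0.7421 → 0.74
T̂ = ρX + (1 − ρ)μ
  = 0.74 × 61.4 + 0.26 × 50.43
  = 45.436 + 13.1118
  = 58.5478
  ≈ 58.548

58.548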